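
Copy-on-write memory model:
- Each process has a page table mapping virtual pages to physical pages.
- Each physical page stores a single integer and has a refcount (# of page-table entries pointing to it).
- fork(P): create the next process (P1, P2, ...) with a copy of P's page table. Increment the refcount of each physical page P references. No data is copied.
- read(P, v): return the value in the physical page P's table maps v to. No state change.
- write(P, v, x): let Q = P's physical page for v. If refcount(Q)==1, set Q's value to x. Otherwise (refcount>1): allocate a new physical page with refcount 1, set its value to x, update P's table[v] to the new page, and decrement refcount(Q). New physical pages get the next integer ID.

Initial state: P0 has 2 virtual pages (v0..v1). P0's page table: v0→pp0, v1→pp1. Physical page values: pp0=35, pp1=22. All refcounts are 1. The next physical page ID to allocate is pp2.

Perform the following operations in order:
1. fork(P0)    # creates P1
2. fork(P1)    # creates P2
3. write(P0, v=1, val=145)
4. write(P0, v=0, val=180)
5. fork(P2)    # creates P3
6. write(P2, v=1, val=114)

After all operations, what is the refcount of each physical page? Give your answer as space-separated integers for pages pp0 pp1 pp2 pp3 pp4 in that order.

Answer: 3 2 1 1 1

Derivation:
Op 1: fork(P0) -> P1. 2 ppages; refcounts: pp0:2 pp1:2
Op 2: fork(P1) -> P2. 2 ppages; refcounts: pp0:3 pp1:3
Op 3: write(P0, v1, 145). refcount(pp1)=3>1 -> COPY to pp2. 3 ppages; refcounts: pp0:3 pp1:2 pp2:1
Op 4: write(P0, v0, 180). refcount(pp0)=3>1 -> COPY to pp3. 4 ppages; refcounts: pp0:2 pp1:2 pp2:1 pp3:1
Op 5: fork(P2) -> P3. 4 ppages; refcounts: pp0:3 pp1:3 pp2:1 pp3:1
Op 6: write(P2, v1, 114). refcount(pp1)=3>1 -> COPY to pp4. 5 ppages; refcounts: pp0:3 pp1:2 pp2:1 pp3:1 pp4:1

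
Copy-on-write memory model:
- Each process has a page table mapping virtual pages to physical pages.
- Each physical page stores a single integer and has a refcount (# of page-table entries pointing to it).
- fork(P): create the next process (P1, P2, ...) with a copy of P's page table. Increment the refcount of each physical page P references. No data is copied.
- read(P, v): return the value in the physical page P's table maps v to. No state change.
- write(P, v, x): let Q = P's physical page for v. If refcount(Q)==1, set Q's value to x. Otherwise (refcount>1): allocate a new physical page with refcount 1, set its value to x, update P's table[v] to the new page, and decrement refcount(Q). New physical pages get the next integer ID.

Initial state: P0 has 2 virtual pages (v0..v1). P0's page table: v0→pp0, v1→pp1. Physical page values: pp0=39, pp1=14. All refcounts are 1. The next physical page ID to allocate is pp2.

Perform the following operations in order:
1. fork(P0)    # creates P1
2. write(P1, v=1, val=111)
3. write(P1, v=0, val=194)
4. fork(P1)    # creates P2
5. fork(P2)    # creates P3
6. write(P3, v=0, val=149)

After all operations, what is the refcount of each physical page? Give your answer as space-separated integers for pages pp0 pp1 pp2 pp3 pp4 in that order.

Answer: 1 1 3 2 1

Derivation:
Op 1: fork(P0) -> P1. 2 ppages; refcounts: pp0:2 pp1:2
Op 2: write(P1, v1, 111). refcount(pp1)=2>1 -> COPY to pp2. 3 ppages; refcounts: pp0:2 pp1:1 pp2:1
Op 3: write(P1, v0, 194). refcount(pp0)=2>1 -> COPY to pp3. 4 ppages; refcounts: pp0:1 pp1:1 pp2:1 pp3:1
Op 4: fork(P1) -> P2. 4 ppages; refcounts: pp0:1 pp1:1 pp2:2 pp3:2
Op 5: fork(P2) -> P3. 4 ppages; refcounts: pp0:1 pp1:1 pp2:3 pp3:3
Op 6: write(P3, v0, 149). refcount(pp3)=3>1 -> COPY to pp4. 5 ppages; refcounts: pp0:1 pp1:1 pp2:3 pp3:2 pp4:1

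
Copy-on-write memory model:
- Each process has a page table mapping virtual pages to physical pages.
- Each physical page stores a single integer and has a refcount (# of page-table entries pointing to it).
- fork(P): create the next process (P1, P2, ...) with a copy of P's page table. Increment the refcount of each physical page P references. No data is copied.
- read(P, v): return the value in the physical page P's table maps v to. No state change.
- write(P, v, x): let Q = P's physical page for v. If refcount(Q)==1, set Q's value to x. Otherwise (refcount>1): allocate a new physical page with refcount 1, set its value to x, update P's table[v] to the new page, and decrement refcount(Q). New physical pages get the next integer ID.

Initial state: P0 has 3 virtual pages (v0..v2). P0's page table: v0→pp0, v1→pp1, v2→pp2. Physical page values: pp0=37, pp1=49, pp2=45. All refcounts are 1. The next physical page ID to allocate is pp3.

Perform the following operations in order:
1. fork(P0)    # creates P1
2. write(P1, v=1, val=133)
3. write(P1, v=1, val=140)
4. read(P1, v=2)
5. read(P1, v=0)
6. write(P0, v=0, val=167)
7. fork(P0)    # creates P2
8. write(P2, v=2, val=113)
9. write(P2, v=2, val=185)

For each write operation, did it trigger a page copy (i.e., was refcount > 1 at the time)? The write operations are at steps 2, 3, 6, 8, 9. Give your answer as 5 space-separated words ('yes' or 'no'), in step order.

Op 1: fork(P0) -> P1. 3 ppages; refcounts: pp0:2 pp1:2 pp2:2
Op 2: write(P1, v1, 133). refcount(pp1)=2>1 -> COPY to pp3. 4 ppages; refcounts: pp0:2 pp1:1 pp2:2 pp3:1
Op 3: write(P1, v1, 140). refcount(pp3)=1 -> write in place. 4 ppages; refcounts: pp0:2 pp1:1 pp2:2 pp3:1
Op 4: read(P1, v2) -> 45. No state change.
Op 5: read(P1, v0) -> 37. No state change.
Op 6: write(P0, v0, 167). refcount(pp0)=2>1 -> COPY to pp4. 5 ppages; refcounts: pp0:1 pp1:1 pp2:2 pp3:1 pp4:1
Op 7: fork(P0) -> P2. 5 ppages; refcounts: pp0:1 pp1:2 pp2:3 pp3:1 pp4:2
Op 8: write(P2, v2, 113). refcount(pp2)=3>1 -> COPY to pp5. 6 ppages; refcounts: pp0:1 pp1:2 pp2:2 pp3:1 pp4:2 pp5:1
Op 9: write(P2, v2, 185). refcount(pp5)=1 -> write in place. 6 ppages; refcounts: pp0:1 pp1:2 pp2:2 pp3:1 pp4:2 pp5:1

yes no yes yes no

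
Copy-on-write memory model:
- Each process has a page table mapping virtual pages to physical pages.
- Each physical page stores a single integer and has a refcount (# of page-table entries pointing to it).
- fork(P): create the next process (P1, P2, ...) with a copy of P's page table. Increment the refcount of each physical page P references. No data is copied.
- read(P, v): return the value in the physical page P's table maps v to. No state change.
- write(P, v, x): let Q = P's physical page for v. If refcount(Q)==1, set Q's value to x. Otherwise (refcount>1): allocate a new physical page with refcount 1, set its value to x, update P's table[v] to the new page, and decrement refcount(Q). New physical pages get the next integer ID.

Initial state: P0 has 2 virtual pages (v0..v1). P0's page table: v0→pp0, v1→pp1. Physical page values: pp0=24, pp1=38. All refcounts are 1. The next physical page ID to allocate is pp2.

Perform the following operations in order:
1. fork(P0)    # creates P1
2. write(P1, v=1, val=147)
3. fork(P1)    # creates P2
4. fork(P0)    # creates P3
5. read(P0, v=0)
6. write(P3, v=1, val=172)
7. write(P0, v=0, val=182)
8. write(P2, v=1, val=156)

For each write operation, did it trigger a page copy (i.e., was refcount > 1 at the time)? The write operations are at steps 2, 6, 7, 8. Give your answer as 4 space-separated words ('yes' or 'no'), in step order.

Op 1: fork(P0) -> P1. 2 ppages; refcounts: pp0:2 pp1:2
Op 2: write(P1, v1, 147). refcount(pp1)=2>1 -> COPY to pp2. 3 ppages; refcounts: pp0:2 pp1:1 pp2:1
Op 3: fork(P1) -> P2. 3 ppages; refcounts: pp0:3 pp1:1 pp2:2
Op 4: fork(P0) -> P3. 3 ppages; refcounts: pp0:4 pp1:2 pp2:2
Op 5: read(P0, v0) -> 24. No state change.
Op 6: write(P3, v1, 172). refcount(pp1)=2>1 -> COPY to pp3. 4 ppages; refcounts: pp0:4 pp1:1 pp2:2 pp3:1
Op 7: write(P0, v0, 182). refcount(pp0)=4>1 -> COPY to pp4. 5 ppages; refcounts: pp0:3 pp1:1 pp2:2 pp3:1 pp4:1
Op 8: write(P2, v1, 156). refcount(pp2)=2>1 -> COPY to pp5. 6 ppages; refcounts: pp0:3 pp1:1 pp2:1 pp3:1 pp4:1 pp5:1

yes yes yes yes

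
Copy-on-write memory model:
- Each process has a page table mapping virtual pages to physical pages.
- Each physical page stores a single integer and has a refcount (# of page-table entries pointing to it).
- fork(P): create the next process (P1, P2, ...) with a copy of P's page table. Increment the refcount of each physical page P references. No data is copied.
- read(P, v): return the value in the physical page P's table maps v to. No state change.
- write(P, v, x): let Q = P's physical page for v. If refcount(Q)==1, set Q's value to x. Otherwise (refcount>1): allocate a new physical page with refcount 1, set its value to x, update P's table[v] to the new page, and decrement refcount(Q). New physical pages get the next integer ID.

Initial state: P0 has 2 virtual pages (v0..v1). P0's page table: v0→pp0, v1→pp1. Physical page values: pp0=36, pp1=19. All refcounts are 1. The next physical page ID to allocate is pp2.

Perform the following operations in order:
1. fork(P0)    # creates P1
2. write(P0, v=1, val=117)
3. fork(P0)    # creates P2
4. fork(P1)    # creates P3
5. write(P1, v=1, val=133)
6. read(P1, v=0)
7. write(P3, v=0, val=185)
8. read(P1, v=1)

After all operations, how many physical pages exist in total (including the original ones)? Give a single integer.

Op 1: fork(P0) -> P1. 2 ppages; refcounts: pp0:2 pp1:2
Op 2: write(P0, v1, 117). refcount(pp1)=2>1 -> COPY to pp2. 3 ppages; refcounts: pp0:2 pp1:1 pp2:1
Op 3: fork(P0) -> P2. 3 ppages; refcounts: pp0:3 pp1:1 pp2:2
Op 4: fork(P1) -> P3. 3 ppages; refcounts: pp0:4 pp1:2 pp2:2
Op 5: write(P1, v1, 133). refcount(pp1)=2>1 -> COPY to pp3. 4 ppages; refcounts: pp0:4 pp1:1 pp2:2 pp3:1
Op 6: read(P1, v0) -> 36. No state change.
Op 7: write(P3, v0, 185). refcount(pp0)=4>1 -> COPY to pp4. 5 ppages; refcounts: pp0:3 pp1:1 pp2:2 pp3:1 pp4:1
Op 8: read(P1, v1) -> 133. No state change.

Answer: 5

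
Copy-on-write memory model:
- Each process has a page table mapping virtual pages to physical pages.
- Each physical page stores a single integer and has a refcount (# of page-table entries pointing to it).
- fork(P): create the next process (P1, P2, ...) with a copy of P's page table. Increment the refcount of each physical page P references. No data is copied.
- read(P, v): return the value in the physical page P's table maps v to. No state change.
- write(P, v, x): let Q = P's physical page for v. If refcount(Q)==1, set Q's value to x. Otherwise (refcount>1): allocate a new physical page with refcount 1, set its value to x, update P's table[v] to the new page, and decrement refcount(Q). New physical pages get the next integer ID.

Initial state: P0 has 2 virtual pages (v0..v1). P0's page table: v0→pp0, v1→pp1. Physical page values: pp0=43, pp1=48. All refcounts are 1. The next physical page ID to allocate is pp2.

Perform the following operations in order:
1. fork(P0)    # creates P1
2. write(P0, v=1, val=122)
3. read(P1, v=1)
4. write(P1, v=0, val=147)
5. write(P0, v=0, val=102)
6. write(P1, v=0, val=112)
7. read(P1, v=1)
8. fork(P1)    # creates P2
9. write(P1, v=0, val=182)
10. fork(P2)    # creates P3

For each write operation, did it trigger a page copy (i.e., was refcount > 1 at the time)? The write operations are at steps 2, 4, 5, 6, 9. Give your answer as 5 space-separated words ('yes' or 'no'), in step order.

Op 1: fork(P0) -> P1. 2 ppages; refcounts: pp0:2 pp1:2
Op 2: write(P0, v1, 122). refcount(pp1)=2>1 -> COPY to pp2. 3 ppages; refcounts: pp0:2 pp1:1 pp2:1
Op 3: read(P1, v1) -> 48. No state change.
Op 4: write(P1, v0, 147). refcount(pp0)=2>1 -> COPY to pp3. 4 ppages; refcounts: pp0:1 pp1:1 pp2:1 pp3:1
Op 5: write(P0, v0, 102). refcount(pp0)=1 -> write in place. 4 ppages; refcounts: pp0:1 pp1:1 pp2:1 pp3:1
Op 6: write(P1, v0, 112). refcount(pp3)=1 -> write in place. 4 ppages; refcounts: pp0:1 pp1:1 pp2:1 pp3:1
Op 7: read(P1, v1) -> 48. No state change.
Op 8: fork(P1) -> P2. 4 ppages; refcounts: pp0:1 pp1:2 pp2:1 pp3:2
Op 9: write(P1, v0, 182). refcount(pp3)=2>1 -> COPY to pp4. 5 ppages; refcounts: pp0:1 pp1:2 pp2:1 pp3:1 pp4:1
Op 10: fork(P2) -> P3. 5 ppages; refcounts: pp0:1 pp1:3 pp2:1 pp3:2 pp4:1

yes yes no no yes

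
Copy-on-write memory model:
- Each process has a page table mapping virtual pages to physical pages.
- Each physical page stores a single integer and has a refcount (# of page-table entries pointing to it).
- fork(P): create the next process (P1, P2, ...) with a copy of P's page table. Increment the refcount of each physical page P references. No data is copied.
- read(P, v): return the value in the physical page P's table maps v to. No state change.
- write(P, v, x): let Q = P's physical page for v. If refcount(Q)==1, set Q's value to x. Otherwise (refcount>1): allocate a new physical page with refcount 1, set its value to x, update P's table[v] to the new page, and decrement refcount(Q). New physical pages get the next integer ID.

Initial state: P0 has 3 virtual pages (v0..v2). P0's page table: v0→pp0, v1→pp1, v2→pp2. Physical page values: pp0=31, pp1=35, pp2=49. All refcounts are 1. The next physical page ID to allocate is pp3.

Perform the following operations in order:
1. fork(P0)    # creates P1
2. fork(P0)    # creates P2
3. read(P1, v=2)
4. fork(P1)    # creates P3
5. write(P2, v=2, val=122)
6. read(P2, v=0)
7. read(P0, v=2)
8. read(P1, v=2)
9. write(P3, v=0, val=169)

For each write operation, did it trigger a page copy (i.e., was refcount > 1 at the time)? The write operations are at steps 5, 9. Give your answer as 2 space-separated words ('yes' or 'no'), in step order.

Op 1: fork(P0) -> P1. 3 ppages; refcounts: pp0:2 pp1:2 pp2:2
Op 2: fork(P0) -> P2. 3 ppages; refcounts: pp0:3 pp1:3 pp2:3
Op 3: read(P1, v2) -> 49. No state change.
Op 4: fork(P1) -> P3. 3 ppages; refcounts: pp0:4 pp1:4 pp2:4
Op 5: write(P2, v2, 122). refcount(pp2)=4>1 -> COPY to pp3. 4 ppages; refcounts: pp0:4 pp1:4 pp2:3 pp3:1
Op 6: read(P2, v0) -> 31. No state change.
Op 7: read(P0, v2) -> 49. No state change.
Op 8: read(P1, v2) -> 49. No state change.
Op 9: write(P3, v0, 169). refcount(pp0)=4>1 -> COPY to pp4. 5 ppages; refcounts: pp0:3 pp1:4 pp2:3 pp3:1 pp4:1

yes yes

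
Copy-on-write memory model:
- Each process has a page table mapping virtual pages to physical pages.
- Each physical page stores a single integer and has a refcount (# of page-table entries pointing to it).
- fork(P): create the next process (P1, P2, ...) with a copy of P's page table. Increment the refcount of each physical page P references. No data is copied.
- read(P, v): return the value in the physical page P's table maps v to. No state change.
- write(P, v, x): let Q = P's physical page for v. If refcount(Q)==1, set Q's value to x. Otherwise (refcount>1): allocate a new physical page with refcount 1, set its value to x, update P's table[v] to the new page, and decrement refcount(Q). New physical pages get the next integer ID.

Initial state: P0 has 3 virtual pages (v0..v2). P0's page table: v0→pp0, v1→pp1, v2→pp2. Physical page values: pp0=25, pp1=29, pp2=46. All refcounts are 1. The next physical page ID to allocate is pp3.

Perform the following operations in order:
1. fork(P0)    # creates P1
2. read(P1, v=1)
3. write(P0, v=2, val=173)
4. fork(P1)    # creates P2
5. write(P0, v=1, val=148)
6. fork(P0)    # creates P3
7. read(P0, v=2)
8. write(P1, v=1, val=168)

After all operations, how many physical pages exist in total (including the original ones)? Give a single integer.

Answer: 6

Derivation:
Op 1: fork(P0) -> P1. 3 ppages; refcounts: pp0:2 pp1:2 pp2:2
Op 2: read(P1, v1) -> 29. No state change.
Op 3: write(P0, v2, 173). refcount(pp2)=2>1 -> COPY to pp3. 4 ppages; refcounts: pp0:2 pp1:2 pp2:1 pp3:1
Op 4: fork(P1) -> P2. 4 ppages; refcounts: pp0:3 pp1:3 pp2:2 pp3:1
Op 5: write(P0, v1, 148). refcount(pp1)=3>1 -> COPY to pp4. 5 ppages; refcounts: pp0:3 pp1:2 pp2:2 pp3:1 pp4:1
Op 6: fork(P0) -> P3. 5 ppages; refcounts: pp0:4 pp1:2 pp2:2 pp3:2 pp4:2
Op 7: read(P0, v2) -> 173. No state change.
Op 8: write(P1, v1, 168). refcount(pp1)=2>1 -> COPY to pp5. 6 ppages; refcounts: pp0:4 pp1:1 pp2:2 pp3:2 pp4:2 pp5:1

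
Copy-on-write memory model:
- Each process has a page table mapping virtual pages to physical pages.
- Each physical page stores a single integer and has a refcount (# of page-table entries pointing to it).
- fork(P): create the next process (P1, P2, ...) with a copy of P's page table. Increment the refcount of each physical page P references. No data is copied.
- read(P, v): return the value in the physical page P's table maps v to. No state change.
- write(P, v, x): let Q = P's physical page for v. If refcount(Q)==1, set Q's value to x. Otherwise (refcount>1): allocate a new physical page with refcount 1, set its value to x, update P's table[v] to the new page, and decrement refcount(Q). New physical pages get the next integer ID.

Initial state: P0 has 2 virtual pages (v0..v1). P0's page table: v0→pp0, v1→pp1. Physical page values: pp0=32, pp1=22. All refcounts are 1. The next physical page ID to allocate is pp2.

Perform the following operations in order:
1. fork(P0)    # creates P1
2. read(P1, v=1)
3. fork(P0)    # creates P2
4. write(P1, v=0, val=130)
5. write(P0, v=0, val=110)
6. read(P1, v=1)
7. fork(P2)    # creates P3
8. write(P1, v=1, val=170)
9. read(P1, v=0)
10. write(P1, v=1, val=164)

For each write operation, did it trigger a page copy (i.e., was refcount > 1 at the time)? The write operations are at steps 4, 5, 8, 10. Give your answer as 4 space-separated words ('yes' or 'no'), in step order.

Op 1: fork(P0) -> P1. 2 ppages; refcounts: pp0:2 pp1:2
Op 2: read(P1, v1) -> 22. No state change.
Op 3: fork(P0) -> P2. 2 ppages; refcounts: pp0:3 pp1:3
Op 4: write(P1, v0, 130). refcount(pp0)=3>1 -> COPY to pp2. 3 ppages; refcounts: pp0:2 pp1:3 pp2:1
Op 5: write(P0, v0, 110). refcount(pp0)=2>1 -> COPY to pp3. 4 ppages; refcounts: pp0:1 pp1:3 pp2:1 pp3:1
Op 6: read(P1, v1) -> 22. No state change.
Op 7: fork(P2) -> P3. 4 ppages; refcounts: pp0:2 pp1:4 pp2:1 pp3:1
Op 8: write(P1, v1, 170). refcount(pp1)=4>1 -> COPY to pp4. 5 ppages; refcounts: pp0:2 pp1:3 pp2:1 pp3:1 pp4:1
Op 9: read(P1, v0) -> 130. No state change.
Op 10: write(P1, v1, 164). refcount(pp4)=1 -> write in place. 5 ppages; refcounts: pp0:2 pp1:3 pp2:1 pp3:1 pp4:1

yes yes yes no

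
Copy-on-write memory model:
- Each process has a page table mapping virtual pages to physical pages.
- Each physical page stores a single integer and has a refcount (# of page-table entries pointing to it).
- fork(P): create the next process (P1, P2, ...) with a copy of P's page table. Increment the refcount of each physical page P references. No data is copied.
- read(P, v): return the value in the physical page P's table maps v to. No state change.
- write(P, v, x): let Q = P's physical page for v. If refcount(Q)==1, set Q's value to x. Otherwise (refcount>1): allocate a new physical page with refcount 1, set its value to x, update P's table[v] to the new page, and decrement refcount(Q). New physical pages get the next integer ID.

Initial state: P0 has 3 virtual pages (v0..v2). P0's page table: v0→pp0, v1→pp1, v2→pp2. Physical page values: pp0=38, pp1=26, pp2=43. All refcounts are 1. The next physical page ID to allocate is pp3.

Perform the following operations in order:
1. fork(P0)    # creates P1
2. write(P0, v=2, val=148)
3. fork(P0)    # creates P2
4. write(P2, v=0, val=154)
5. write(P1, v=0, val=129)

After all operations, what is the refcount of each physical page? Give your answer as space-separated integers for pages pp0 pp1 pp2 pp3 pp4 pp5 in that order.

Op 1: fork(P0) -> P1. 3 ppages; refcounts: pp0:2 pp1:2 pp2:2
Op 2: write(P0, v2, 148). refcount(pp2)=2>1 -> COPY to pp3. 4 ppages; refcounts: pp0:2 pp1:2 pp2:1 pp3:1
Op 3: fork(P0) -> P2. 4 ppages; refcounts: pp0:3 pp1:3 pp2:1 pp3:2
Op 4: write(P2, v0, 154). refcount(pp0)=3>1 -> COPY to pp4. 5 ppages; refcounts: pp0:2 pp1:3 pp2:1 pp3:2 pp4:1
Op 5: write(P1, v0, 129). refcount(pp0)=2>1 -> COPY to pp5. 6 ppages; refcounts: pp0:1 pp1:3 pp2:1 pp3:2 pp4:1 pp5:1

Answer: 1 3 1 2 1 1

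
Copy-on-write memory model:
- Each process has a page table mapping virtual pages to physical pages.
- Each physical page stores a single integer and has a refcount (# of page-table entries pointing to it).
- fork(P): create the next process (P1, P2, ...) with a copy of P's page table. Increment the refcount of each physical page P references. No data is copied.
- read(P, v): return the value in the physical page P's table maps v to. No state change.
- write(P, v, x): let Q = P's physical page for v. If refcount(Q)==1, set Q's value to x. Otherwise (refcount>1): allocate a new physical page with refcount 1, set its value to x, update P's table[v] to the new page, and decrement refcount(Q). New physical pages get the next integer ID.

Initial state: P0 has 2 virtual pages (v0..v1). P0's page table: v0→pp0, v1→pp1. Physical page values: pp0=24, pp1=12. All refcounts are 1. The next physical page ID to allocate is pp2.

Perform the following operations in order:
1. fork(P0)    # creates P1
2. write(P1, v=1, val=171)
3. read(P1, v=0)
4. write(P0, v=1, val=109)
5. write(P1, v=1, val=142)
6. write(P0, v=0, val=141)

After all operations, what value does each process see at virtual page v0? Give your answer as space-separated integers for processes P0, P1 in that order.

Op 1: fork(P0) -> P1. 2 ppages; refcounts: pp0:2 pp1:2
Op 2: write(P1, v1, 171). refcount(pp1)=2>1 -> COPY to pp2. 3 ppages; refcounts: pp0:2 pp1:1 pp2:1
Op 3: read(P1, v0) -> 24. No state change.
Op 4: write(P0, v1, 109). refcount(pp1)=1 -> write in place. 3 ppages; refcounts: pp0:2 pp1:1 pp2:1
Op 5: write(P1, v1, 142). refcount(pp2)=1 -> write in place. 3 ppages; refcounts: pp0:2 pp1:1 pp2:1
Op 6: write(P0, v0, 141). refcount(pp0)=2>1 -> COPY to pp3. 4 ppages; refcounts: pp0:1 pp1:1 pp2:1 pp3:1
P0: v0 -> pp3 = 141
P1: v0 -> pp0 = 24

Answer: 141 24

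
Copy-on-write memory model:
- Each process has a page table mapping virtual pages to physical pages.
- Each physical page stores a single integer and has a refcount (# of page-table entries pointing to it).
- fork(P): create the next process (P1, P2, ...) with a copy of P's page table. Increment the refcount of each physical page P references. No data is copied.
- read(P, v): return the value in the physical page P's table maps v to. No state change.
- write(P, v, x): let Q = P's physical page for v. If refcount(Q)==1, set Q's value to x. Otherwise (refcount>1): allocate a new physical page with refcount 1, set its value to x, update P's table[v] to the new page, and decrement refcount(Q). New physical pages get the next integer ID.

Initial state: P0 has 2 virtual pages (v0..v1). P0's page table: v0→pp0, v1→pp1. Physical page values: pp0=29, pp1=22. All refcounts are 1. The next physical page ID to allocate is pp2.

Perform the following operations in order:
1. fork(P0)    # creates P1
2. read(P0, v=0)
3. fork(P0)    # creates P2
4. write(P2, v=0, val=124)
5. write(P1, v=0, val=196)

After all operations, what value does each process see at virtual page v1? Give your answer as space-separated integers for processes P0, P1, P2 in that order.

Op 1: fork(P0) -> P1. 2 ppages; refcounts: pp0:2 pp1:2
Op 2: read(P0, v0) -> 29. No state change.
Op 3: fork(P0) -> P2. 2 ppages; refcounts: pp0:3 pp1:3
Op 4: write(P2, v0, 124). refcount(pp0)=3>1 -> COPY to pp2. 3 ppages; refcounts: pp0:2 pp1:3 pp2:1
Op 5: write(P1, v0, 196). refcount(pp0)=2>1 -> COPY to pp3. 4 ppages; refcounts: pp0:1 pp1:3 pp2:1 pp3:1
P0: v1 -> pp1 = 22
P1: v1 -> pp1 = 22
P2: v1 -> pp1 = 22

Answer: 22 22 22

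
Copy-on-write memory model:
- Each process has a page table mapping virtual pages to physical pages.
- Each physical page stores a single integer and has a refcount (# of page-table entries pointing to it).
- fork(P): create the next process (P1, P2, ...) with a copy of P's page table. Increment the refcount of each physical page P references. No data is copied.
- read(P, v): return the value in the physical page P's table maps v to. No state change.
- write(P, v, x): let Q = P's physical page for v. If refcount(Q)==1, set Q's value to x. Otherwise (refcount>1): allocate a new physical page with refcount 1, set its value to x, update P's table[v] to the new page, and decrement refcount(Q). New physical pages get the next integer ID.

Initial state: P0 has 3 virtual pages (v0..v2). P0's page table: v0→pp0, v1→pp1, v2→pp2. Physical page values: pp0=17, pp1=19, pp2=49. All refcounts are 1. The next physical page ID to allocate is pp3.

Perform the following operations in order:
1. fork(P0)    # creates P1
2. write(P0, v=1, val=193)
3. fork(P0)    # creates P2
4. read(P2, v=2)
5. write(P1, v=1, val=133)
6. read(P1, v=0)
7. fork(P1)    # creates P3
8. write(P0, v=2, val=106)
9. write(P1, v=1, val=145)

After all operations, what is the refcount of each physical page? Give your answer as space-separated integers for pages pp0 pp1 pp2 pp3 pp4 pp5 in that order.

Answer: 4 1 3 2 1 1

Derivation:
Op 1: fork(P0) -> P1. 3 ppages; refcounts: pp0:2 pp1:2 pp2:2
Op 2: write(P0, v1, 193). refcount(pp1)=2>1 -> COPY to pp3. 4 ppages; refcounts: pp0:2 pp1:1 pp2:2 pp3:1
Op 3: fork(P0) -> P2. 4 ppages; refcounts: pp0:3 pp1:1 pp2:3 pp3:2
Op 4: read(P2, v2) -> 49. No state change.
Op 5: write(P1, v1, 133). refcount(pp1)=1 -> write in place. 4 ppages; refcounts: pp0:3 pp1:1 pp2:3 pp3:2
Op 6: read(P1, v0) -> 17. No state change.
Op 7: fork(P1) -> P3. 4 ppages; refcounts: pp0:4 pp1:2 pp2:4 pp3:2
Op 8: write(P0, v2, 106). refcount(pp2)=4>1 -> COPY to pp4. 5 ppages; refcounts: pp0:4 pp1:2 pp2:3 pp3:2 pp4:1
Op 9: write(P1, v1, 145). refcount(pp1)=2>1 -> COPY to pp5. 6 ppages; refcounts: pp0:4 pp1:1 pp2:3 pp3:2 pp4:1 pp5:1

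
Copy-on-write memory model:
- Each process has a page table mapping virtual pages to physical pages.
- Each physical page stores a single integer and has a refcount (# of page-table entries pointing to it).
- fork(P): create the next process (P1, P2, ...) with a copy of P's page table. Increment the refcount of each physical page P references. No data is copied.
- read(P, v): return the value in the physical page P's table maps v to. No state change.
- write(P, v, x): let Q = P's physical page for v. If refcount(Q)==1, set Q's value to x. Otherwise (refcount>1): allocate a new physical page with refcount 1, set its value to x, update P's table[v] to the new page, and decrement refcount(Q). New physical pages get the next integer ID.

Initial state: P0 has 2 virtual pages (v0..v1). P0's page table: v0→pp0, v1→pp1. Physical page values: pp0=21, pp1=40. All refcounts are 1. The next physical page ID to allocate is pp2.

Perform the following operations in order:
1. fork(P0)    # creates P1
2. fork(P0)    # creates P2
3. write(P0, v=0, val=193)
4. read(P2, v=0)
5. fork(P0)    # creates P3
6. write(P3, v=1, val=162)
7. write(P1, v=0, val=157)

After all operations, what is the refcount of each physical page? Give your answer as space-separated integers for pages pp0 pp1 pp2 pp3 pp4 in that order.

Answer: 1 3 2 1 1

Derivation:
Op 1: fork(P0) -> P1. 2 ppages; refcounts: pp0:2 pp1:2
Op 2: fork(P0) -> P2. 2 ppages; refcounts: pp0:3 pp1:3
Op 3: write(P0, v0, 193). refcount(pp0)=3>1 -> COPY to pp2. 3 ppages; refcounts: pp0:2 pp1:3 pp2:1
Op 4: read(P2, v0) -> 21. No state change.
Op 5: fork(P0) -> P3. 3 ppages; refcounts: pp0:2 pp1:4 pp2:2
Op 6: write(P3, v1, 162). refcount(pp1)=4>1 -> COPY to pp3. 4 ppages; refcounts: pp0:2 pp1:3 pp2:2 pp3:1
Op 7: write(P1, v0, 157). refcount(pp0)=2>1 -> COPY to pp4. 5 ppages; refcounts: pp0:1 pp1:3 pp2:2 pp3:1 pp4:1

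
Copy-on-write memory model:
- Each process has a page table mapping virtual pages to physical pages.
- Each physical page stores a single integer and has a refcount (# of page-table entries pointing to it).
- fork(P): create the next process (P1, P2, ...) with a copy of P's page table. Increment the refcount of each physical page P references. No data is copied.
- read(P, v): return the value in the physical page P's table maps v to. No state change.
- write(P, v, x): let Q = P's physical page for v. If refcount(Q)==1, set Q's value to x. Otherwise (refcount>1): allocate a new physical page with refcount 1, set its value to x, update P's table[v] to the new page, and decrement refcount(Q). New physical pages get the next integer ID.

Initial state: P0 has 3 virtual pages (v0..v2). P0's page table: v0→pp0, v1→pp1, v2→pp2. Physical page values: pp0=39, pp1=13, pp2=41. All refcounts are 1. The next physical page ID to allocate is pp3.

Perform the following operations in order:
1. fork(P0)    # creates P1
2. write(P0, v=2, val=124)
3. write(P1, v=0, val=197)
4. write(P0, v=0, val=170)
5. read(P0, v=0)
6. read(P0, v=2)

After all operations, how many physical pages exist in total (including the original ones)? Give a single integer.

Op 1: fork(P0) -> P1. 3 ppages; refcounts: pp0:2 pp1:2 pp2:2
Op 2: write(P0, v2, 124). refcount(pp2)=2>1 -> COPY to pp3. 4 ppages; refcounts: pp0:2 pp1:2 pp2:1 pp3:1
Op 3: write(P1, v0, 197). refcount(pp0)=2>1 -> COPY to pp4. 5 ppages; refcounts: pp0:1 pp1:2 pp2:1 pp3:1 pp4:1
Op 4: write(P0, v0, 170). refcount(pp0)=1 -> write in place. 5 ppages; refcounts: pp0:1 pp1:2 pp2:1 pp3:1 pp4:1
Op 5: read(P0, v0) -> 170. No state change.
Op 6: read(P0, v2) -> 124. No state change.

Answer: 5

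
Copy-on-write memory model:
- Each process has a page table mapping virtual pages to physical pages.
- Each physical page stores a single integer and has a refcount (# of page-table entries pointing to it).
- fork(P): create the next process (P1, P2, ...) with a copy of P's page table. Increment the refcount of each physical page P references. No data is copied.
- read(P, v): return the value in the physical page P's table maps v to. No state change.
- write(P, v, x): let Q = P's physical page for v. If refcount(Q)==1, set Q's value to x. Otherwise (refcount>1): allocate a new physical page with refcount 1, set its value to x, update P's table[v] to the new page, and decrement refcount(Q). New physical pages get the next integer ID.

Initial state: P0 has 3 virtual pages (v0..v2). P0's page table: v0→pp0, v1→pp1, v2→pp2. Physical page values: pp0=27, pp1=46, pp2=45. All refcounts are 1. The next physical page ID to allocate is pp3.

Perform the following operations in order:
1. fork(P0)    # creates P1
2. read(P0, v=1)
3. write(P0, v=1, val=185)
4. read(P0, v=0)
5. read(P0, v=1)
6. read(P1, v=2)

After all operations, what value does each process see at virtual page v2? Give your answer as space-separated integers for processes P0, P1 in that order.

Answer: 45 45

Derivation:
Op 1: fork(P0) -> P1. 3 ppages; refcounts: pp0:2 pp1:2 pp2:2
Op 2: read(P0, v1) -> 46. No state change.
Op 3: write(P0, v1, 185). refcount(pp1)=2>1 -> COPY to pp3. 4 ppages; refcounts: pp0:2 pp1:1 pp2:2 pp3:1
Op 4: read(P0, v0) -> 27. No state change.
Op 5: read(P0, v1) -> 185. No state change.
Op 6: read(P1, v2) -> 45. No state change.
P0: v2 -> pp2 = 45
P1: v2 -> pp2 = 45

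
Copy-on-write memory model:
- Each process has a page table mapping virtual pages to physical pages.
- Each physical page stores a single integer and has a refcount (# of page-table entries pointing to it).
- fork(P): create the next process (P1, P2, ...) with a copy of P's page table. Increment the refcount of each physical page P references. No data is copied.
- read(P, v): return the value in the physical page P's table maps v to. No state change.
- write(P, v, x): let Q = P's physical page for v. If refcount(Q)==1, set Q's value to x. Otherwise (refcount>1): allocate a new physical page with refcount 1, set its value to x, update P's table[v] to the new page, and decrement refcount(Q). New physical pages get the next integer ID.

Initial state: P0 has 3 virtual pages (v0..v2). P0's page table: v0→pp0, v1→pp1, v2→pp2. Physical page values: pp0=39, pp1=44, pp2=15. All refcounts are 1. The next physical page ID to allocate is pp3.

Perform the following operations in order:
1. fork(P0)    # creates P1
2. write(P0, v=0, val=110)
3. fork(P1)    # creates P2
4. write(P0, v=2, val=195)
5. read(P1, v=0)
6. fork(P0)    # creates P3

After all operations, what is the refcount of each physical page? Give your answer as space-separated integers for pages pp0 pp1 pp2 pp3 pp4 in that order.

Op 1: fork(P0) -> P1. 3 ppages; refcounts: pp0:2 pp1:2 pp2:2
Op 2: write(P0, v0, 110). refcount(pp0)=2>1 -> COPY to pp3. 4 ppages; refcounts: pp0:1 pp1:2 pp2:2 pp3:1
Op 3: fork(P1) -> P2. 4 ppages; refcounts: pp0:2 pp1:3 pp2:3 pp3:1
Op 4: write(P0, v2, 195). refcount(pp2)=3>1 -> COPY to pp4. 5 ppages; refcounts: pp0:2 pp1:3 pp2:2 pp3:1 pp4:1
Op 5: read(P1, v0) -> 39. No state change.
Op 6: fork(P0) -> P3. 5 ppages; refcounts: pp0:2 pp1:4 pp2:2 pp3:2 pp4:2

Answer: 2 4 2 2 2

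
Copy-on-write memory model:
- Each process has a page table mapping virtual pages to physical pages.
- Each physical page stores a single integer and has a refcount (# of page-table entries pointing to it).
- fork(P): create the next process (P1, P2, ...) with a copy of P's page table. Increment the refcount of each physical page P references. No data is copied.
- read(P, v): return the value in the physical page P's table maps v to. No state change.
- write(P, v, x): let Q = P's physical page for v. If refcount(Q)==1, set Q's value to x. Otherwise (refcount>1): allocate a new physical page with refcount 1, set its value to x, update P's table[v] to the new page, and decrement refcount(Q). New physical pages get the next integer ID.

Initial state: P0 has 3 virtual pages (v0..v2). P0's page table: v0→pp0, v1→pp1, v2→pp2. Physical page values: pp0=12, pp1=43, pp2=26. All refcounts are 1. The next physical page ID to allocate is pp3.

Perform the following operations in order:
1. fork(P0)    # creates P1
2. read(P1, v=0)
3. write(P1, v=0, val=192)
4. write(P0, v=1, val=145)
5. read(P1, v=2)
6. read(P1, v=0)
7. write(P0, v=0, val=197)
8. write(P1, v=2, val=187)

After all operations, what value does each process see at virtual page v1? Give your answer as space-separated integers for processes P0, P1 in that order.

Op 1: fork(P0) -> P1. 3 ppages; refcounts: pp0:2 pp1:2 pp2:2
Op 2: read(P1, v0) -> 12. No state change.
Op 3: write(P1, v0, 192). refcount(pp0)=2>1 -> COPY to pp3. 4 ppages; refcounts: pp0:1 pp1:2 pp2:2 pp3:1
Op 4: write(P0, v1, 145). refcount(pp1)=2>1 -> COPY to pp4. 5 ppages; refcounts: pp0:1 pp1:1 pp2:2 pp3:1 pp4:1
Op 5: read(P1, v2) -> 26. No state change.
Op 6: read(P1, v0) -> 192. No state change.
Op 7: write(P0, v0, 197). refcount(pp0)=1 -> write in place. 5 ppages; refcounts: pp0:1 pp1:1 pp2:2 pp3:1 pp4:1
Op 8: write(P1, v2, 187). refcount(pp2)=2>1 -> COPY to pp5. 6 ppages; refcounts: pp0:1 pp1:1 pp2:1 pp3:1 pp4:1 pp5:1
P0: v1 -> pp4 = 145
P1: v1 -> pp1 = 43

Answer: 145 43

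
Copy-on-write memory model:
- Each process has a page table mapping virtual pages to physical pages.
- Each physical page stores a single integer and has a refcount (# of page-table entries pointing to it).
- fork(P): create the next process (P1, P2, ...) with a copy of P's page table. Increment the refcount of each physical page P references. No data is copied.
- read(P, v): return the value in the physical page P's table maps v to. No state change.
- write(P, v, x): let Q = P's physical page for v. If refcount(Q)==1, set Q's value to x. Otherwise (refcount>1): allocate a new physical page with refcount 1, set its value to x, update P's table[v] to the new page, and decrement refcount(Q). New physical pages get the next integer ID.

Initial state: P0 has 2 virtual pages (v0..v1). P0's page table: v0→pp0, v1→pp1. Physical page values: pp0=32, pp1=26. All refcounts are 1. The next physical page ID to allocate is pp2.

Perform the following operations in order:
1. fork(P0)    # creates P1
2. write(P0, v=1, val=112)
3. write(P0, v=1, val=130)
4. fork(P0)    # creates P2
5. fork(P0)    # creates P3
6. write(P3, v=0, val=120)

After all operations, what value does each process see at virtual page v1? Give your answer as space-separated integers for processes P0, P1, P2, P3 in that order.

Op 1: fork(P0) -> P1. 2 ppages; refcounts: pp0:2 pp1:2
Op 2: write(P0, v1, 112). refcount(pp1)=2>1 -> COPY to pp2. 3 ppages; refcounts: pp0:2 pp1:1 pp2:1
Op 3: write(P0, v1, 130). refcount(pp2)=1 -> write in place. 3 ppages; refcounts: pp0:2 pp1:1 pp2:1
Op 4: fork(P0) -> P2. 3 ppages; refcounts: pp0:3 pp1:1 pp2:2
Op 5: fork(P0) -> P3. 3 ppages; refcounts: pp0:4 pp1:1 pp2:3
Op 6: write(P3, v0, 120). refcount(pp0)=4>1 -> COPY to pp3. 4 ppages; refcounts: pp0:3 pp1:1 pp2:3 pp3:1
P0: v1 -> pp2 = 130
P1: v1 -> pp1 = 26
P2: v1 -> pp2 = 130
P3: v1 -> pp2 = 130

Answer: 130 26 130 130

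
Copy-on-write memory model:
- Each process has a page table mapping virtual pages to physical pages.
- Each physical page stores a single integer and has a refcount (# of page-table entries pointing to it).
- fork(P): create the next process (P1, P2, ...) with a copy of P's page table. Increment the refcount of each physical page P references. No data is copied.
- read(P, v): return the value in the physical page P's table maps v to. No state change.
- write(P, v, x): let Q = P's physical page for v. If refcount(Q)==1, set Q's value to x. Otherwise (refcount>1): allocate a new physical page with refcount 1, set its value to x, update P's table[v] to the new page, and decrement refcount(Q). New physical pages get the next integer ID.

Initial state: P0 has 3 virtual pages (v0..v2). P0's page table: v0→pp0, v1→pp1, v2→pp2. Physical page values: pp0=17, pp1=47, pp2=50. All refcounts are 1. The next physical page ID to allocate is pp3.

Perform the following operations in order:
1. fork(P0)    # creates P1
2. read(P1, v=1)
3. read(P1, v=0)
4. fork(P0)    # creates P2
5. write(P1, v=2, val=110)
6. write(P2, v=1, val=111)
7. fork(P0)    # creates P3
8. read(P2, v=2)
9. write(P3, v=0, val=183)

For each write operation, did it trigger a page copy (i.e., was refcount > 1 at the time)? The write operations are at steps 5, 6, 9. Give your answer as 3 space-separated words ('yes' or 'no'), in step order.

Op 1: fork(P0) -> P1. 3 ppages; refcounts: pp0:2 pp1:2 pp2:2
Op 2: read(P1, v1) -> 47. No state change.
Op 3: read(P1, v0) -> 17. No state change.
Op 4: fork(P0) -> P2. 3 ppages; refcounts: pp0:3 pp1:3 pp2:3
Op 5: write(P1, v2, 110). refcount(pp2)=3>1 -> COPY to pp3. 4 ppages; refcounts: pp0:3 pp1:3 pp2:2 pp3:1
Op 6: write(P2, v1, 111). refcount(pp1)=3>1 -> COPY to pp4. 5 ppages; refcounts: pp0:3 pp1:2 pp2:2 pp3:1 pp4:1
Op 7: fork(P0) -> P3. 5 ppages; refcounts: pp0:4 pp1:3 pp2:3 pp3:1 pp4:1
Op 8: read(P2, v2) -> 50. No state change.
Op 9: write(P3, v0, 183). refcount(pp0)=4>1 -> COPY to pp5. 6 ppages; refcounts: pp0:3 pp1:3 pp2:3 pp3:1 pp4:1 pp5:1

yes yes yes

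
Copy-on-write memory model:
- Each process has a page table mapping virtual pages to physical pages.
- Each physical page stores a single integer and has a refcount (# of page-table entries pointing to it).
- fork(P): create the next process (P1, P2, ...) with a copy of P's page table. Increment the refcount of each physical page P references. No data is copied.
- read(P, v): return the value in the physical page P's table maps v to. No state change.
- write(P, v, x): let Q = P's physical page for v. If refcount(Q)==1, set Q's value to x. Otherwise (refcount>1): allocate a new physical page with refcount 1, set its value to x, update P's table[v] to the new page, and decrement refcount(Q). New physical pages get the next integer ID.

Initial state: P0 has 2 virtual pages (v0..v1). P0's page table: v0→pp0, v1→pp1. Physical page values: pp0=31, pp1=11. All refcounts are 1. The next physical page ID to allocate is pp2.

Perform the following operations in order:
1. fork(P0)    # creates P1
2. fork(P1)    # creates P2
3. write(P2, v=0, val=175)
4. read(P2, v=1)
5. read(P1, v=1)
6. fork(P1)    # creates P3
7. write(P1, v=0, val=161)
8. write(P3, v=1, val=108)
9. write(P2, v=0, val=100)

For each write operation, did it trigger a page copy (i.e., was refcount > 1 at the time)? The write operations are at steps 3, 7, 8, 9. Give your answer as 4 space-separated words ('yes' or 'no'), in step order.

Op 1: fork(P0) -> P1. 2 ppages; refcounts: pp0:2 pp1:2
Op 2: fork(P1) -> P2. 2 ppages; refcounts: pp0:3 pp1:3
Op 3: write(P2, v0, 175). refcount(pp0)=3>1 -> COPY to pp2. 3 ppages; refcounts: pp0:2 pp1:3 pp2:1
Op 4: read(P2, v1) -> 11. No state change.
Op 5: read(P1, v1) -> 11. No state change.
Op 6: fork(P1) -> P3. 3 ppages; refcounts: pp0:3 pp1:4 pp2:1
Op 7: write(P1, v0, 161). refcount(pp0)=3>1 -> COPY to pp3. 4 ppages; refcounts: pp0:2 pp1:4 pp2:1 pp3:1
Op 8: write(P3, v1, 108). refcount(pp1)=4>1 -> COPY to pp4. 5 ppages; refcounts: pp0:2 pp1:3 pp2:1 pp3:1 pp4:1
Op 9: write(P2, v0, 100). refcount(pp2)=1 -> write in place. 5 ppages; refcounts: pp0:2 pp1:3 pp2:1 pp3:1 pp4:1

yes yes yes no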